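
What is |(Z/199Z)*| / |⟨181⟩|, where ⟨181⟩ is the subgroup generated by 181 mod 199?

9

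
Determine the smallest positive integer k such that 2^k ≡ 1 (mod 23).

ord(2) | φ(23) = 23 − 1 = 22 = 2 · 11.
Divisors of 22: 1, 2, 11, 22.
Compute 2^d (mod 23) for the divisors d until we hit 1:
2^1 ≡ 2
2^2 ≡ 4
2^11 ≡ 1
Hence ord(2) = 11.

11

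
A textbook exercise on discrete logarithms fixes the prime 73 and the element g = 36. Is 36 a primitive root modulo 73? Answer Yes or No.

φ(73) = 73 − 1 = 72 = 2^3 · 3^2.
Test 36^(72/q) mod 73 for each prime factor q of 72:
36^36 ≡ 1 (mod 73)  [q = 2: ≡ 1 ✗]
36^24 ≡ 8 (mod 73)  [q = 3: ≢ 1 ✓]
Since 36^36 ≡ 1, the order of 36 divides 36 < 72, so 36 is not a primitive root.

No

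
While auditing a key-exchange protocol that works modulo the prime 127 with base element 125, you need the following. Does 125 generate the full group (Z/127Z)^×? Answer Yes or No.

φ(127) = 127 − 1 = 126 = 2 · 3^2 · 7.
125 is a primitive root mod 127 iff 125^(φ(127)/q) ≢ 1 for every prime q | φ(127), i.e. q ∈ {2, 3, 7}.
125^63 ≡ 126 (mod 127)  [q = 2: ≢ 1 ✓]
125^42 ≡ 1 (mod 127)  [q = 3: ≡ 1 ✗]
125^18 ≡ 16 (mod 127)  [q = 7: ≢ 1 ✓]
Since 125^42 ≡ 1, the order of 125 divides 42 < 126, so 125 is not a primitive root.

No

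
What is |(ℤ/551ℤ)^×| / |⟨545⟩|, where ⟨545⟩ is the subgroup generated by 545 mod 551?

The order of 545 must divide φ(551) = φ(19·29) = (19−1)·(29−1) = 18·28 = 504 = 2^3 · 3^2 · 7.
Divisors of 504: 1, 2, 3, 4, 6, 7, 8, 9, 12, 14, 18, 21, 24, 28, 36, 42, 56, 63, 72, 84, 126, 168, 252, 504.
Test each divisor d:
545^1 ≡ 545 (mod 551)
545^2 ≡ 36 (mod 551)
545^3 ≡ 335 (mod 551)
545^4 ≡ 194 (mod 551)
545^6 ≡ 372 (mod 551)
545^7 ≡ 523 (mod 551)
545^8 ≡ 168 (mod 551)
545^9 ≡ 94 (mod 551)
545^12 ≡ 83 (mod 551)
545^14 ≡ 233 (mod 551)
545^18 ≡ 20 (mod 551)
545^21 ≡ 88 (mod 551)
545^24 ≡ 277 (mod 551)
545^28 ≡ 291 (mod 551)
545^36 ≡ 400 (mod 551)
545^42 ≡ 30 (mod 551)
545^56 ≡ 378 (mod 551)
545^63 ≡ 436 (mod 551)
545^72 ≡ 210 (mod 551)
545^84 ≡ 349 (mod 551)
545^126 ≡ 1 (mod 551) ✓
So ord_551(545) = 126, hence |⟨545⟩| = 126.
Index = |(Z/551Z)^×| / |⟨545⟩| = 504 / 126 = 4.

4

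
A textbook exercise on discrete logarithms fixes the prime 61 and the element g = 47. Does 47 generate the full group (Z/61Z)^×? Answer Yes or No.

φ(61) = 61 − 1 = 60 = 2^2 · 3 · 5.
47 is a primitive root mod 61 iff 47^(φ(61)/q) ≢ 1 for every prime q | φ(61), i.e. q ∈ {2, 3, 5}.
47^30 ≡ 1 (mod 61)  [q = 2: ≡ 1 ✗]
47^20 ≡ 13 (mod 61)  [q = 3: ≢ 1 ✓]
47^12 ≡ 1 (mod 61)  [q = 5: ≡ 1 ✗]
Since 47^30 ≡ 1, the order of 47 divides 30 < 60, so 47 is not a primitive root.

No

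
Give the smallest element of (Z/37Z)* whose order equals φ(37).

φ(37) = 37 − 1 = 36 = 2^2 · 3^2.
g is a primitive root iff g^(36/q) ≢ 1 (mod 37) for each prime q ∈ {2, 3}.
g = 2: 2^18 ≡ 36; 2^12 ≡ 26 — none is 1, so 2 is a primitive root.
So 2 is the smallest generator of (Z/37Z)^×.

2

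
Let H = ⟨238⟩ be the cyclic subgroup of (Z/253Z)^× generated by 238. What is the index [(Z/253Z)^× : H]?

Since 238 ∈ (Z/253Z)^×, its order divides φ(253) = φ(11·23) = (11−1)·(23−1) = 10·22 = 220 = 2^2 · 5 · 11.
Divisors of 220: 1, 2, 4, 5, 10, 11, 20, 22, 44, 55, 110, 220.
Test each divisor d:
238^1 ≡ 238 (mod 253)
238^2 ≡ 225 (mod 253)
238^4 ≡ 25 (mod 253)
238^5 ≡ 131 (mod 253)
238^10 ≡ 210 (mod 253)
238^11 ≡ 139 (mod 253)
238^20 ≡ 78 (mod 253)
238^22 ≡ 93 (mod 253)
238^44 ≡ 47 (mod 253)
238^55 ≡ 208 (mod 253)
238^110 ≡ 1 (mod 253) ✓
The order of 238 is 110, so the subgroup it generates has 110 elements.
[(Z/253Z)^× : ⟨238⟩] = 220/110 = 2.

2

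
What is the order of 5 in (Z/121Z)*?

By Lagrange's theorem, ord_121(5) divides φ(121) = φ(11^2) = 11·(11−1) = 110 = 2 · 5 · 11.
Divisors of 110: 1, 2, 5, 10, 11, 22, 55, 110.
Check 5^d mod 121 for each divisor in increasing order:
5^1 ≡ 5 (mod 121)
5^2 ≡ 25 (mod 121)
5^5 ≡ 100 (mod 121)
5^10 ≡ 78 (mod 121)
5^11 ≡ 27 (mod 121)
5^22 ≡ 3 (mod 121)
5^55 ≡ 1 (mod 121) ✓
Therefore the multiplicative order of 5 modulo 121 is 55.

55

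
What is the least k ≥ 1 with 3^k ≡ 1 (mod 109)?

ord(3) | φ(109) = 109 − 1 = 108 = 2^2 · 3^3.
Divisors of 108: 1, 2, 3, 4, 6, 9, 12, 18, 27, 36, 54, 108.
Test each divisor d:
3^1 ≡ 3 (mod 109)
3^2 ≡ 9 (mod 109)
3^3 ≡ 27 (mod 109)
3^4 ≡ 81 (mod 109)
3^6 ≡ 75 (mod 109)
3^9 ≡ 63 (mod 109)
3^12 ≡ 66 (mod 109)
3^18 ≡ 45 (mod 109)
3^27 ≡ 1 (mod 109) ✓
So ord_109(3) = 27.

27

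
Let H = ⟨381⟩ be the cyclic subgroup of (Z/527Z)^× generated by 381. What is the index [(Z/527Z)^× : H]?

2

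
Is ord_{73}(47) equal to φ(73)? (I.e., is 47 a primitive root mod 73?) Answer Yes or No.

φ(73) = 73 − 1 = 72 = 2^3 · 3^2.
It suffices to check that the order of 47 is not a proper divisor of 72: compute 47^(72/q) for q ∈ {2, 3}.
47^36 ≡ 72 (mod 73)  [q = 2: ≢ 1 ✓]
47^24 ≡ 8 (mod 73)  [q = 3: ≢ 1 ✓]
None equal 1, so ord_73(47) = 72: 47 is a primitive root.

Yes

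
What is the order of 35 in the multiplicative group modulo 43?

The order of 35 must divide φ(43) = 43 − 1 = 42 = 2 · 3 · 7.
Divisors of 42: 1, 2, 3, 6, 7, 14, 21, 42.
Compute 35^d (mod 43) for the divisors d until we hit 1:
35^1 ≡ 35
35^2 ≡ 21
35^3 ≡ 4
35^6 ≡ 16
35^7 ≡ 1
So ord_43(35) = 7.

7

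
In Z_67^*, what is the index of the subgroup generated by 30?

ord(30) | φ(67) = 67 − 1 = 66 = 2 · 3 · 11.
Divisors of 66: 1, 2, 3, 6, 11, 22, 33, 66.
Check 30^d mod 67 for each divisor in increasing order:
30^1 ≡ 30
30^2 ≡ 29
30^3 ≡ 66
30^6 ≡ 1
Thus |⟨30⟩| = ord(30) = 6.
[(Z/67Z)^× : ⟨30⟩] = 66/6 = 11.

11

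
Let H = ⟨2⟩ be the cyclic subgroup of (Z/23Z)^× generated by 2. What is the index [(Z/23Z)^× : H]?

2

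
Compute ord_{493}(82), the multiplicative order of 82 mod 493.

By Lagrange's theorem, ord_493(82) divides φ(493) = φ(17·29) = (17−1)·(29−1) = 16·28 = 448 = 2^6 · 7.
Divisors of 448: 1, 2, 4, 7, 8, 14, 16, 28, 32, 56, 64, 112, 224, 448.
Check 82^d mod 493 for each divisor in increasing order:
82^1 ≡ 82 (mod 493)
82^2 ≡ 315 (mod 493)
82^4 ≡ 132 (mod 493)
82^7 ≡ 465 (mod 493)
82^8 ≡ 169 (mod 493)
82^14 ≡ 291 (mod 493)
82^16 ≡ 460 (mod 493)
82^28 ≡ 378 (mod 493)
82^32 ≡ 103 (mod 493)
82^56 ≡ 407 (mod 493)
82^64 ≡ 256 (mod 493)
82^112 ≡ 1 (mod 493) ✓
The smallest such exponent is 112, so the order of 82 is 112.

112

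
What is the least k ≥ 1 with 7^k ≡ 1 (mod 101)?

100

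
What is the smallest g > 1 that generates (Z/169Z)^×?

φ(169) = φ(13^2) = 13·(13−1) = 156 = 2^2 · 3 · 13.
Test candidates g = 2, 3, … against the prime factors q ∈ {2, 3, 13} of φ(169): g is a generator iff g^(156/q) ≢ 1 for every such q.
g = 2: 2^78 ≡ 168; 2^52 ≡ 146; 2^12 ≡ 40 — none is 1, so 2 is a primitive root.
Hence the least primitive root of 169 is 2.

2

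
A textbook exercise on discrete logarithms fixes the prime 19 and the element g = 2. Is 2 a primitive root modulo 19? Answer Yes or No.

Yes

φ(19) = 19 − 1 = 18 = 2 · 3^2.
An element g generates (Z/19Z)^× iff g^(18/q) ≢ 1 (mod 19) for each prime q ∈ {2, 3}.
2^9 ≡ 18 (mod 19)  [q = 2: ≢ 1 ✓]
2^6 ≡ 7 (mod 19)  [q = 3: ≢ 1 ✓]
None equal 1, so ord_19(2) = 18: 2 is a primitive root.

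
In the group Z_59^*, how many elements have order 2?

φ(59) = 59 − 1 = 58 = 2 · 29.
In a cyclic group of order 58, there are φ(d) elements of order d for each divisor d of 58, and zero for non-divisors.
2 | 58, and φ(2) = 2 − 1 = 1.

1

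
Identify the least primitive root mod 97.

φ(97) = 97 − 1 = 96 = 2^5 · 3.
g is a primitive root iff g^(96/q) ≢ 1 (mod 97) for each prime q ∈ {2, 3}.
g = 2: 2^48 ≡ 1 — hits 1, so not a primitive root.
g = 3: 3^48 ≡ 1 — hits 1, so not a primitive root.
g = 4: 4^48 ≡ 1 — hits 1, so not a primitive root.
g = 5: 5^48 ≡ 96; 5^32 ≡ 35 — none is 1, so 5 is a primitive root.
The smallest primitive root modulo 97 is 5.

5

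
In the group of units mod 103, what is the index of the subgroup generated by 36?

The order of 36 must divide φ(103) = 103 − 1 = 102 = 2 · 3 · 17.
Divisors of 102: 1, 2, 3, 6, 17, 34, 51, 102.
Compute 36^d (mod 103) for the divisors d until we hit 1:
36^1 ≡ 36
36^2 ≡ 60
36^3 ≡ 100
36^6 ≡ 9
36^17 ≡ 46
36^34 ≡ 56
36^51 ≡ 1
Thus |⟨36⟩| = ord(36) = 51.
The index is φ(103) / ord(36) = 102 / 51 = 2.

2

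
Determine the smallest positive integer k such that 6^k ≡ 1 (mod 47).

23

ord(6) | φ(47) = 47 − 1 = 46 = 2 · 23.
Divisors of 46: 1, 2, 23, 46.
Test each divisor d:
6^1 ≡ 6 (mod 47)
6^2 ≡ 36 (mod 47)
6^23 ≡ 1 (mod 47) ✓
Therefore the multiplicative order of 6 modulo 47 is 23.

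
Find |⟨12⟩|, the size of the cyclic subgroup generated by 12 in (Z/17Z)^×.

16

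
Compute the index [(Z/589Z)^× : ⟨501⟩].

Since 501 ∈ (Z/589Z)^×, its order divides φ(589) = φ(19·31) = (19−1)·(31−1) = 18·30 = 540 = 2^2 · 3^3 · 5.
Divisors of 540: 1, 2, 3, 4, 5, 6, 9, 10, 12, 15, 18, 20, 27, 30, 36, 45, 54, 60, 90, 108, 135, 180, 270, 540.
Test each divisor d:
501^1 ≡ 501
501^2 ≡ 87
501^3 ≡ 1
So ord_589(501) = 3, hence |⟨501⟩| = 3.
The index is φ(589) / ord(501) = 540 / 3 = 180.

180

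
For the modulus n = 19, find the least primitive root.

2

φ(19) = 19 − 1 = 18 = 2 · 3^2.
g is a primitive root iff g^(18/q) ≢ 1 (mod 19) for each prime q ∈ {2, 3}.
g = 2: 2^9 ≡ 18; 2^6 ≡ 7 — none is 1, so 2 is a primitive root.
The smallest primitive root modulo 19 is 2.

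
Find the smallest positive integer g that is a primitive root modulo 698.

φ(698) = φ(2)·φ(349) = 1·348 = 348 = 2^2 · 3 · 29.
g is a primitive root iff g^(348/q) ≢ 1 (mod 698) for each prime q ∈ {2, 3, 29}.
g = 2: gcd(2, 698) = 2 > 1, not a unit — skip.
g = 3: 3^174 ≡ 1 — hits 1, so not a primitive root.
g = 4: gcd(4, 698) = 2 > 1, not a unit — skip.
g = 5: 5^174 ≡ 1 — hits 1, so not a primitive root.
g = 6: gcd(6, 698) = 2 > 1, not a unit — skip.
g = 7: 7^174 ≡ 697; 7^116 ≡ 575; 7^12 ≡ 249 — none is 1, so 7 is a primitive root.
Hence the least primitive root of 698 is 7.

7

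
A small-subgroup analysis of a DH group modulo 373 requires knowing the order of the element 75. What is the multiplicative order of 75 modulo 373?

ord(75) | φ(373) = 373 − 1 = 372 = 2^2 · 3 · 31.
Divisors of 372: 1, 2, 3, 4, 6, 12, 31, 62, 93, 124, 186, 372.
Check 75^d mod 373 for each divisor in increasing order:
75^1 ≡ 75 (mod 373)
75^2 ≡ 30 (mod 373)
75^3 ≡ 12 (mod 373)
75^4 ≡ 154 (mod 373)
75^6 ≡ 144 (mod 373)
75^12 ≡ 221 (mod 373)
75^31 ≡ 1 (mod 373) ✓
Therefore the multiplicative order of 75 modulo 373 is 31.

31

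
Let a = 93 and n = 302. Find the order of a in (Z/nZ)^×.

150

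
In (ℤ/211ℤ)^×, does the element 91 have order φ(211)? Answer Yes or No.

φ(211) = 211 − 1 = 210 = 2 · 3 · 5 · 7.
Test 91^(210/q) mod 211 for each prime factor q of 210:
91^105 ≡ 210 (mod 211)  [q = 2: ≢ 1 ✓]
91^70 ≡ 196 (mod 211)  [q = 3: ≢ 1 ✓]
91^42 ≡ 188 (mod 211)  [q = 5: ≢ 1 ✓]
91^30 ≡ 144 (mod 211)  [q = 7: ≢ 1 ✓]
All checks pass, so 91 has order 210 and is a primitive root modulo 211.

Yes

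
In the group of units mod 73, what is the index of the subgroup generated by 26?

1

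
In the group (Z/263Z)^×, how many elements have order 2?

1

φ(263) = 263 − 1 = 262 = 2 · 131.
Since (Z/263Z)^× is cyclic of order 262, the number of elements of order d is φ(d) when d | 262 and 0 otherwise.
2 | 262, and φ(2) = 2 − 1 = 1.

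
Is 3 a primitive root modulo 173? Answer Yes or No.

φ(173) = 173 − 1 = 172 = 2^2 · 43.
An element g generates (Z/173Z)^× iff g^(172/q) ≢ 1 (mod 173) for each prime q ∈ {2, 43}.
3^86 ≡ 172 (mod 173)  [q = 2: ≢ 1 ✓]
3^4 ≡ 81 (mod 173)  [q = 43: ≢ 1 ✓]
None equal 1, so ord_173(3) = 172: 3 is a primitive root.

Yes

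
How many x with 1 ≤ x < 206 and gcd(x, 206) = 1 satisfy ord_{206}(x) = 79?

0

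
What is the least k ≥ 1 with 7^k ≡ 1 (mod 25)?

The order of 7 must divide φ(25) = φ(5^2) = 5·(5−1) = 20 = 2^2 · 5.
Divisors of 20: 1, 2, 4, 5, 10, 20.
Evaluate successive powers at the divisors of 20:
7^1 ≡ 7 (mod 25)
7^2 ≡ 24 (mod 25)
7^4 ≡ 1 (mod 25) ✓
The smallest such exponent is 4, so the order of 7 is 4.

4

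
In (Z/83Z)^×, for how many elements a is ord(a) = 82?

φ(83) = 83 − 1 = 82 = 2 · 41.
(Z/83Z)^× is cyclic (|G| = 82); a cyclic group of order m has exactly φ(d) elements of each order d | m, and none otherwise.
82 = 2 · 41 divides 82, and φ(82) = 40.

40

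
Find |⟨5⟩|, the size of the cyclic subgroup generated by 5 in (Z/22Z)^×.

By Lagrange's theorem, ord_22(5) divides φ(22) = φ(2)·φ(11) = 1·10 = 10 = 2 · 5.
Divisors of 10: 1, 2, 5, 10.
Check 5^d mod 22 for each divisor in increasing order:
5^1 ≡ 5
5^2 ≡ 3
5^5 ≡ 1
Hence ord(5) = 5.

5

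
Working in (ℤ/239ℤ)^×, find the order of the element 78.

238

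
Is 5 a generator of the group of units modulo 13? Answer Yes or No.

No

φ(13) = 13 − 1 = 12 = 2^2 · 3.
Test 5^(12/q) mod 13 for each prime factor q of 12:
5^6 ≡ 12 (mod 13)  [q = 2: ≢ 1 ✓]
5^4 ≡ 1 (mod 13)  [q = 3: ≡ 1 ✗]
5^4 ≡ 1 shows ord(5) | 4, strictly less than φ(13); not a primitive root.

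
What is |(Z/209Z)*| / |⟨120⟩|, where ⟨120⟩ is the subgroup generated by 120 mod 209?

Since 120 ∈ (Z/209Z)^×, its order divides φ(209) = φ(11·19) = (11−1)·(19−1) = 10·18 = 180 = 2^2 · 3^2 · 5.
Divisors of 180: 1, 2, 3, 4, 5, 6, 9, 10, 12, 15, 18, 20, 30, 36, 45, 60, 90, 180.
Check 120^d mod 209 for each divisor in increasing order:
120^1 ≡ 120
120^2 ≡ 188
120^3 ≡ 197
120^4 ≡ 23
120^5 ≡ 43
120^6 ≡ 144
120^9 ≡ 153
120^10 ≡ 177
120^12 ≡ 45
120^15 ≡ 87
120^18 ≡ 1
The order of 120 is 18, so the subgroup it generates has 18 elements.
[(Z/209Z)^× : ⟨120⟩] = 180/18 = 10.

10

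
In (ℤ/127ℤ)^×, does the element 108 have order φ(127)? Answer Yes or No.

No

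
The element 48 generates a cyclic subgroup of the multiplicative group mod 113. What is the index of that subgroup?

By Lagrange's theorem, ord_113(48) divides φ(113) = 113 − 1 = 112 = 2^4 · 7.
Divisors of 112: 1, 2, 4, 7, 8, 14, 16, 28, 56, 112.
Compute 48^d (mod 113) for the divisors d until we hit 1:
48^1 ≡ 48
48^2 ≡ 44
48^4 ≡ 15
48^7 ≡ 40
48^8 ≡ 112
48^14 ≡ 18
48^16 ≡ 1
So ord_113(48) = 16, hence |⟨48⟩| = 16.
[(Z/113Z)^× : ⟨48⟩] = 112/16 = 7.

7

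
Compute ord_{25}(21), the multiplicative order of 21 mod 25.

Since 21 ∈ (Z/25Z)^×, its order divides φ(25) = φ(5^2) = 5·(5−1) = 20 = 2^2 · 5.
Divisors of 20: 1, 2, 4, 5, 10, 20.
Compute 21^d (mod 25) for the divisors d until we hit 1:
21^1 ≡ 21
21^2 ≡ 16
21^4 ≡ 6
21^5 ≡ 1
Hence ord(21) = 5.

5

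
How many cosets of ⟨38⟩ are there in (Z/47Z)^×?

Since 38 ∈ (Z/47Z)^×, its order divides φ(47) = 47 − 1 = 46 = 2 · 23.
Divisors of 46: 1, 2, 23, 46.
Test each divisor d:
38^1 ≡ 38
38^2 ≡ 34
38^23 ≡ 46
38^46 ≡ 1
The order of 38 is 46, so the subgroup it generates has 46 elements.
[(Z/47Z)^× : ⟨38⟩] = 46/46 = 1.

1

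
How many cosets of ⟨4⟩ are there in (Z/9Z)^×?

By Lagrange's theorem, ord_9(4) divides φ(9) = φ(3^2) = 3·(3−1) = 6 = 2 · 3.
Divisors of 6: 1, 2, 3, 6.
Compute 4^d (mod 9) for the divisors d until we hit 1:
4^1 ≡ 4
4^2 ≡ 7
4^3 ≡ 1
So ord_9(4) = 3, hence |⟨4⟩| = 3.
[(Z/9Z)^× : ⟨4⟩] = 6/3 = 2.

2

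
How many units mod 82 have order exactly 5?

4

φ(82) = φ(2)·φ(41) = 1·40 = 40 = 2^3 · 5.
(Z/82Z)^× is cyclic (|G| = 40); a cyclic group of order m has exactly φ(d) elements of each order d | m, and none otherwise.
5 | 40, and φ(5) = 5 − 1 = 4.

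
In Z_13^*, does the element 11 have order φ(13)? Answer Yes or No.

φ(13) = 13 − 1 = 12 = 2^2 · 3.
11 is a primitive root mod 13 iff 11^(φ(13)/q) ≢ 1 for every prime q | φ(13), i.e. q ∈ {2, 3}.
11^6 ≡ 12 (mod 13)  [q = 2: ≢ 1 ✓]
11^4 ≡ 3 (mod 13)  [q = 3: ≢ 1 ✓]
All checks pass, so 11 has order 12 and is a primitive root modulo 13.

Yes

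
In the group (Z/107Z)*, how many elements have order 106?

52

φ(107) = 107 − 1 = 106 = 2 · 53.
(Z/107Z)^× is cyclic (|G| = 106); a cyclic group of order m has exactly φ(d) elements of each order d | m, and none otherwise.
106 = 2 · 53 divides 106, and φ(106) = 52.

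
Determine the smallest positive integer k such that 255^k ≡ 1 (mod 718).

179

ord(255) | φ(718) = φ(2)·φ(359) = 1·358 = 358 = 2 · 179.
Divisors of 358: 1, 2, 179, 358.
Test each divisor d:
255^1 ≡ 255
255^2 ≡ 405
255^179 ≡ 1
Hence ord(255) = 179.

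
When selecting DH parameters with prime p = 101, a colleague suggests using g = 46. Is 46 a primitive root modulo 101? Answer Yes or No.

φ(101) = 101 − 1 = 100 = 2^2 · 5^2.
It suffices to check that the order of 46 is not a proper divisor of 100: compute 46^(100/q) for q ∈ {2, 5}.
46^50 ≡ 100 (mod 101)  [q = 2: ≢ 1 ✓]
46^20 ≡ 36 (mod 101)  [q = 5: ≢ 1 ✓]
Every test exponent gives a nontrivial residue, hence 46 generates the full group.

Yes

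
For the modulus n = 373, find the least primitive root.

2

φ(373) = 373 − 1 = 372 = 2^2 · 3 · 31.
g is a primitive root iff g^(372/q) ≢ 1 (mod 373) for each prime q ∈ {2, 3, 31}.
g = 2: 2^186 ≡ 372; 2^124 ≡ 284; 2^12 ≡ 366 — none is 1, so 2 is a primitive root.
The smallest primitive root modulo 373 is 2.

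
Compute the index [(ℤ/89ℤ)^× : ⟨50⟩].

Since 50 ∈ (Z/89Z)^×, its order divides φ(89) = 89 − 1 = 88 = 2^3 · 11.
Divisors of 88: 1, 2, 4, 8, 11, 22, 44, 88.
Evaluate successive powers at the divisors of 88:
50^1 ≡ 50 (mod 89)
50^2 ≡ 8 (mod 89)
50^4 ≡ 64 (mod 89)
50^8 ≡ 2 (mod 89)
50^11 ≡ 88 (mod 89)
50^22 ≡ 1 (mod 89) ✓
The order of 50 is 22, so the subgroup it generates has 22 elements.
[(Z/89Z)^× : ⟨50⟩] = 88/22 = 4.

4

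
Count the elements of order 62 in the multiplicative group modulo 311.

30

φ(311) = 311 − 1 = 310 = 2 · 5 · 31.
Since (Z/311Z)^× is cyclic of order 310, the number of elements of order d is φ(d) when d | 310 and 0 otherwise.
62 = 2 · 31 divides 310, and φ(62) = 30.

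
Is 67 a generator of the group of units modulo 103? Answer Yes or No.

Yes

φ(103) = 103 − 1 = 102 = 2 · 3 · 17.
An element g generates (Z/103Z)^× iff g^(102/q) ≢ 1 (mod 103) for each prime q ∈ {2, 3, 17}.
67^51 ≡ 102 (mod 103)  [q = 2: ≢ 1 ✓]
67^34 ≡ 56 (mod 103)  [q = 3: ≢ 1 ✓]
67^6 ≡ 9 (mod 103)  [q = 17: ≢ 1 ✓]
None equal 1, so ord_103(67) = 102: 67 is a primitive root.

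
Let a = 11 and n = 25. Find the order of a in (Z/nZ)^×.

5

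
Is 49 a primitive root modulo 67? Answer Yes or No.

No

φ(67) = 67 − 1 = 66 = 2 · 3 · 11.
An element g generates (Z/67Z)^× iff g^(66/q) ≢ 1 (mod 67) for each prime q ∈ {2, 3, 11}.
49^33 ≡ 1 (mod 67)  [q = 2: ≡ 1 ✗]
49^22 ≡ 37 (mod 67)  [q = 3: ≢ 1 ✓]
49^6 ≡ 9 (mod 67)  [q = 11: ≢ 1 ✓]
The check at q = 2 fails, so 49 generates a proper subgroup.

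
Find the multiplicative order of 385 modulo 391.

176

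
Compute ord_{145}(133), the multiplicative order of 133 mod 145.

4

The order of 133 must divide φ(145) = φ(5·29) = (5−1)·(29−1) = 4·28 = 112 = 2^4 · 7.
Divisors of 112: 1, 2, 4, 7, 8, 14, 16, 28, 56, 112.
Check 133^d mod 145 for each divisor in increasing order:
133^1 ≡ 133
133^2 ≡ 144
133^4 ≡ 1
So ord_145(133) = 4.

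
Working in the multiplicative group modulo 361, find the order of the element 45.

57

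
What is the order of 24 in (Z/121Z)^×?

110

The order of 24 must divide φ(121) = φ(11^2) = 11·(11−1) = 110 = 2 · 5 · 11.
Divisors of 110: 1, 2, 5, 10, 11, 22, 55, 110.
Evaluate successive powers at the divisors of 110:
24^1 ≡ 24 (mod 121)
24^2 ≡ 92 (mod 121)
24^5 ≡ 98 (mod 121)
24^10 ≡ 45 (mod 121)
24^11 ≡ 112 (mod 121)
24^22 ≡ 81 (mod 121)
24^55 ≡ 120 (mod 121)
24^110 ≡ 1 (mod 121) ✓
Therefore the multiplicative order of 24 modulo 121 is 110.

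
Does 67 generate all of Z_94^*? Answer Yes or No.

Yes

φ(94) = φ(2)·φ(47) = 1·46 = 46 = 2 · 23.
67 is a primitive root mod 94 iff 67^(φ(94)/q) ≢ 1 for every prime q | φ(94), i.e. q ∈ {2, 23}.
67^23 ≡ 93 (mod 94)  [q = 2: ≢ 1 ✓]
67^2 ≡ 71 (mod 94)  [q = 23: ≢ 1 ✓]
All checks pass, so 67 has order 46 and is a primitive root modulo 94.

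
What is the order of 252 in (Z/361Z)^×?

171

ord(252) | φ(361) = φ(19^2) = 19·(19−1) = 342 = 2 · 3^2 · 19.
Divisors of 342: 1, 2, 3, 6, 9, 18, 19, 38, 57, 114, 171, 342.
Test each divisor d:
252^1 ≡ 252 (mod 361)
252^2 ≡ 329 (mod 361)
252^3 ≡ 239 (mod 361)
252^6 ≡ 83 (mod 361)
252^9 ≡ 343 (mod 361)
252^18 ≡ 324 (mod 361)
252^19 ≡ 62 (mod 361)
252^38 ≡ 234 (mod 361)
252^57 ≡ 68 (mod 361)
252^114 ≡ 292 (mod 361)
252^171 ≡ 1 (mod 361) ✓
So ord_361(252) = 171.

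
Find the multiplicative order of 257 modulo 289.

136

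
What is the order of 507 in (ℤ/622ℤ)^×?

155

ord(507) | φ(622) = φ(2)·φ(311) = 1·310 = 310 = 2 · 5 · 31.
Divisors of 310: 1, 2, 5, 10, 31, 62, 155, 310.
Compute 507^d (mod 622) for the divisors d until we hit 1:
507^1 ≡ 507 (mod 622)
507^2 ≡ 163 (mod 622)
507^5 ≡ 451 (mod 622)
507^10 ≡ 7 (mod 622)
507^31 ≡ 363 (mod 622)
507^62 ≡ 527 (mod 622)
507^155 ≡ 1 (mod 622) ✓
So ord_622(507) = 155.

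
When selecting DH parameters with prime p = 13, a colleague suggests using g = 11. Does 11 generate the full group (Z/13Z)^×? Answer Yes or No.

φ(13) = 13 − 1 = 12 = 2^2 · 3.
11 is a primitive root mod 13 iff 11^(φ(13)/q) ≢ 1 for every prime q | φ(13), i.e. q ∈ {2, 3}.
11^6 ≡ 12 (mod 13)  [q = 2: ≢ 1 ✓]
11^4 ≡ 3 (mod 13)  [q = 3: ≢ 1 ✓]
Every test exponent gives a nontrivial residue, hence 11 generates the full group.

Yes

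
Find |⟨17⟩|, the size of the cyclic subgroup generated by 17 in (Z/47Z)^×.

The order of 17 must divide φ(47) = 47 − 1 = 46 = 2 · 23.
Divisors of 46: 1, 2, 23, 46.
Check 17^d mod 47 for each divisor in increasing order:
17^1 ≡ 17 (mod 47)
17^2 ≡ 7 (mod 47)
17^23 ≡ 1 (mod 47) ✓
Hence ord(17) = 23.

23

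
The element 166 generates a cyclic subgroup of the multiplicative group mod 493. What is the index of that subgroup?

16

Since 166 ∈ (Z/493Z)^×, its order divides φ(493) = φ(17·29) = (17−1)·(29−1) = 16·28 = 448 = 2^6 · 7.
Divisors of 448: 1, 2, 4, 7, 8, 14, 16, 28, 32, 56, 64, 112, 224, 448.
Test each divisor d:
166^1 ≡ 166 (mod 493)
166^2 ≡ 441 (mod 493)
166^4 ≡ 239 (mod 493)
166^7 ≡ 157 (mod 493)
166^8 ≡ 426 (mod 493)
166^14 ≡ 492 (mod 493)
166^16 ≡ 52 (mod 493)
166^28 ≡ 1 (mod 493) ✓
Thus |⟨166⟩| = ord(166) = 28.
The index is φ(493) / ord(166) = 448 / 28 = 16.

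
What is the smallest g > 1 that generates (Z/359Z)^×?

7

φ(359) = 359 − 1 = 358 = 2 · 179.
Test candidates g = 2, 3, … against the prime factors q ∈ {2, 179} of φ(359): g is a generator iff g^(358/q) ≢ 1 for every such q.
g = 2: 2^179 ≡ 1 — hits 1, so not a primitive root.
g = 3: 3^179 ≡ 1 — hits 1, so not a primitive root.
g = 4: 4^179 ≡ 1 — hits 1, so not a primitive root.
g = 5: 5^179 ≡ 1 — hits 1, so not a primitive root.
g = 6: 6^179 ≡ 1 — hits 1, so not a primitive root.
g = 7: 7^179 ≡ 358; 7^2 ≡ 49 — none is 1, so 7 is a primitive root.
The smallest primitive root modulo 359 is 7.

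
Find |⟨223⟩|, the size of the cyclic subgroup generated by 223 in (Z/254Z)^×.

126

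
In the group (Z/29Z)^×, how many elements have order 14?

φ(29) = 29 − 1 = 28 = 2^2 · 7.
In a cyclic group of order 28, there are φ(d) elements of order d for each divisor d of 28, and zero for non-divisors.
14 = 2 · 7 divides 28, and φ(14) = 6.

6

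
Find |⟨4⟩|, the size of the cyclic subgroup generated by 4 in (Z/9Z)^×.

By Lagrange's theorem, ord_9(4) divides φ(9) = φ(3^2) = 3·(3−1) = 6 = 2 · 3.
Divisors of 6: 1, 2, 3, 6.
Evaluate successive powers at the divisors of 6:
4^1 ≡ 4 (mod 9)
4^2 ≡ 7 (mod 9)
4^3 ≡ 1 (mod 9) ✓
Therefore the multiplicative order of 4 modulo 9 is 3.

3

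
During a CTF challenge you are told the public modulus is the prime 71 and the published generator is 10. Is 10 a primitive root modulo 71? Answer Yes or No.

No

φ(71) = 71 − 1 = 70 = 2 · 5 · 7.
An element g generates (Z/71Z)^× iff g^(70/q) ≢ 1 (mod 71) for each prime q ∈ {2, 5, 7}.
10^35 ≡ 1 (mod 71)  [q = 2: ≡ 1 ✗]
10^14 ≡ 25 (mod 71)  [q = 5: ≢ 1 ✓]
10^10 ≡ 30 (mod 71)  [q = 7: ≢ 1 ✓]
The check at q = 2 fails, so 10 generates a proper subgroup.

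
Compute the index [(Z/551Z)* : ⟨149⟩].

The order of 149 must divide φ(551) = φ(19·29) = (19−1)·(29−1) = 18·28 = 504 = 2^3 · 3^2 · 7.
Divisors of 504: 1, 2, 3, 4, 6, 7, 8, 9, 12, 14, 18, 21, 24, 28, 36, 42, 56, 63, 72, 84, 126, 168, 252, 504.
Compute 149^d (mod 551) for the divisors d until we hit 1:
149^1 ≡ 149 (mod 551)
149^2 ≡ 161 (mod 551)
149^3 ≡ 296 (mod 551)
149^4 ≡ 24 (mod 551)
149^6 ≡ 7 (mod 551)
149^7 ≡ 492 (mod 551)
149^8 ≡ 25 (mod 551)
149^9 ≡ 419 (mod 551)
149^12 ≡ 49 (mod 551)
149^14 ≡ 175 (mod 551)
149^18 ≡ 343 (mod 551)
149^21 ≡ 144 (mod 551)
149^24 ≡ 197 (mod 551)
149^28 ≡ 320 (mod 551)
149^36 ≡ 286 (mod 551)
149^42 ≡ 349 (mod 551)
149^56 ≡ 465 (mod 551)
149^63 ≡ 115 (mod 551)
149^72 ≡ 248 (mod 551)
149^84 ≡ 30 (mod 551)
149^126 ≡ 1 (mod 551) ✓
Thus |⟨149⟩| = ord(149) = 126.
[(Z/551Z)^× : ⟨149⟩] = 504/126 = 4.

4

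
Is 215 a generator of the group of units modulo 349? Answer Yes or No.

φ(349) = 349 − 1 = 348 = 2^2 · 3 · 29.
215 is a primitive root mod 349 iff 215^(φ(349)/q) ≢ 1 for every prime q | φ(349), i.e. q ∈ {2, 3, 29}.
215^174 ≡ 348 (mod 349)  [q = 2: ≢ 1 ✓]
215^116 ≡ 226 (mod 349)  [q = 3: ≢ 1 ✓]
215^12 ≡ 304 (mod 349)  [q = 29: ≢ 1 ✓]
Every test exponent gives a nontrivial residue, hence 215 generates the full group.

Yes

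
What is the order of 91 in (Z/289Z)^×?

272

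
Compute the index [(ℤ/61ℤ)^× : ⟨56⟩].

4

By Lagrange's theorem, ord_61(56) divides φ(61) = 61 − 1 = 60 = 2^2 · 3 · 5.
Divisors of 60: 1, 2, 3, 4, 5, 6, 10, 12, 15, 20, 30, 60.
Test each divisor d:
56^1 ≡ 56
56^2 ≡ 25
56^3 ≡ 58
56^4 ≡ 15
56^5 ≡ 47
56^6 ≡ 9
56^10 ≡ 13
56^12 ≡ 20
56^15 ≡ 1
Thus |⟨56⟩| = ord(56) = 15.
The index is φ(61) / ord(56) = 60 / 15 = 4.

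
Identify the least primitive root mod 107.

2

φ(107) = 107 − 1 = 106 = 2 · 53.
Test candidates g = 2, 3, … against the prime factors q ∈ {2, 53} of φ(107): g is a generator iff g^(106/q) ≢ 1 for every such q.
g = 2: 2^53 ≡ 106; 2^2 ≡ 4 — none is 1, so 2 is a primitive root.
Hence the least primitive root of 107 is 2.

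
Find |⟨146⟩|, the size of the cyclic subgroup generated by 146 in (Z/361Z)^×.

342

The order of 146 must divide φ(361) = φ(19^2) = 19·(19−1) = 342 = 2 · 3^2 · 19.
Divisors of 342: 1, 2, 3, 6, 9, 18, 19, 38, 57, 114, 171, 342.
Check 146^d mod 361 for each divisor in increasing order:
146^1 ≡ 146 (mod 361)
146^2 ≡ 17 (mod 361)
146^3 ≡ 316 (mod 361)
146^6 ≡ 220 (mod 361)
146^9 ≡ 208 (mod 361)
146^18 ≡ 305 (mod 361)
146^19 ≡ 127 (mod 361)
146^38 ≡ 245 (mod 361)
146^57 ≡ 69 (mod 361)
146^114 ≡ 68 (mod 361)
146^171 ≡ 360 (mod 361)
146^342 ≡ 1 (mod 361) ✓
So ord_361(146) = 342.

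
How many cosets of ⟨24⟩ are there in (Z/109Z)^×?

Since 24 ∈ (Z/109Z)^×, its order divides φ(109) = 109 − 1 = 108 = 2^2 · 3^3.
Divisors of 108: 1, 2, 3, 4, 6, 9, 12, 18, 27, 36, 54, 108.
Check 24^d mod 109 for each divisor in increasing order:
24^1 ≡ 24
24^2 ≡ 31
24^3 ≡ 90
24^4 ≡ 89
24^6 ≡ 34
24^9 ≡ 8
24^12 ≡ 66
24^18 ≡ 64
24^27 ≡ 76
24^36 ≡ 63
24^54 ≡ 108
24^108 ≡ 1
So ord_109(24) = 108, hence |⟨24⟩| = 108.
The index is φ(109) / ord(24) = 108 / 108 = 1.

1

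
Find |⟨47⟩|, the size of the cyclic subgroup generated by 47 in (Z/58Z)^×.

28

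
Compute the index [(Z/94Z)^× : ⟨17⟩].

2

The order of 17 must divide φ(94) = φ(2)·φ(47) = 1·46 = 46 = 2 · 23.
Divisors of 46: 1, 2, 23, 46.
Compute 17^d (mod 94) for the divisors d until we hit 1:
17^1 ≡ 17 (mod 94)
17^2 ≡ 7 (mod 94)
17^23 ≡ 1 (mod 94) ✓
Thus |⟨17⟩| = ord(17) = 23.
The index is φ(94) / ord(17) = 46 / 23 = 2.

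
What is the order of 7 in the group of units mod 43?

6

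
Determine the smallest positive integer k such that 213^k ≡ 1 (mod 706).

22

Since 213 ∈ (Z/706Z)^×, its order divides φ(706) = φ(2)·φ(353) = 1·352 = 352 = 2^5 · 11.
Divisors of 352: 1, 2, 4, 8, 11, 16, 22, 32, 44, 88, 176, 352.
Test each divisor d:
213^1 ≡ 213 (mod 706)
213^2 ≡ 185 (mod 706)
213^4 ≡ 337 (mod 706)
213^8 ≡ 609 (mod 706)
213^11 ≡ 705 (mod 706)
213^16 ≡ 231 (mod 706)
213^22 ≡ 1 (mod 706) ✓
Therefore the multiplicative order of 213 modulo 706 is 22.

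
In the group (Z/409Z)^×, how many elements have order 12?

φ(409) = 409 − 1 = 408 = 2^3 · 3 · 17.
(Z/409Z)^× is cyclic (|G| = 408); a cyclic group of order m has exactly φ(d) elements of each order d | m, and none otherwise.
12 = 2^2 · 3 divides 408, and φ(12) = 4.

4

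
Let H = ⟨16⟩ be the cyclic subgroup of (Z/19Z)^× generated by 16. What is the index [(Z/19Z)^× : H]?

2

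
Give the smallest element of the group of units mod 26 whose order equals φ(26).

7

φ(26) = φ(2)·φ(13) = 1·12 = 12 = 2^2 · 3.
g is a primitive root iff g^(12/q) ≢ 1 (mod 26) for each prime q ∈ {2, 3}.
g = 2: gcd(2, 26) = 2 > 1, not a unit — skip.
g = 3: 3^6 ≡ 1 — hits 1, so not a primitive root.
g = 4: gcd(4, 26) = 2 > 1, not a unit — skip.
g = 5: 5^6 ≡ 25; 5^4 ≡ 1 — hits 1, so not a primitive root.
g = 6: gcd(6, 26) = 2 > 1, not a unit — skip.
g = 7: 7^6 ≡ 25; 7^4 ≡ 9 — none is 1, so 7 is a primitive root.
Hence the least primitive root of 26 is 7.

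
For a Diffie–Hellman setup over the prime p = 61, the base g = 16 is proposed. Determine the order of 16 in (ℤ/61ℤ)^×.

15

Since 16 ∈ (Z/61Z)^×, its order divides φ(61) = 61 − 1 = 60 = 2^2 · 3 · 5.
Divisors of 60: 1, 2, 3, 4, 5, 6, 10, 12, 15, 20, 30, 60.
Compute 16^d (mod 61) for the divisors d until we hit 1:
16^1 ≡ 16 (mod 61)
16^2 ≡ 12 (mod 61)
16^3 ≡ 9 (mod 61)
16^4 ≡ 22 (mod 61)
16^5 ≡ 47 (mod 61)
16^6 ≡ 20 (mod 61)
16^10 ≡ 13 (mod 61)
16^12 ≡ 34 (mod 61)
16^15 ≡ 1 (mod 61) ✓
Hence ord(16) = 15.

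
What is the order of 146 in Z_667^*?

By Lagrange's theorem, ord_667(146) divides φ(667) = φ(23·29) = (23−1)·(29−1) = 22·28 = 616 = 2^3 · 7 · 11.
Divisors of 616: 1, 2, 4, 7, 8, 11, 14, 22, 28, 44, 56, 77, 88, 154, 308, 616.
Test each divisor d:
146^1 ≡ 146 (mod 667)
146^2 ≡ 639 (mod 667)
146^4 ≡ 117 (mod 667)
146^7 ≡ 610 (mod 667)
146^8 ≡ 349 (mod 667)
146^11 ≡ 1 (mod 667) ✓
So ord_667(146) = 11.

11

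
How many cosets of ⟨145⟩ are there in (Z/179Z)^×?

2

ord(145) | φ(179) = 179 − 1 = 178 = 2 · 89.
Divisors of 178: 1, 2, 89, 178.
Compute 145^d (mod 179) for the divisors d until we hit 1:
145^1 ≡ 145 (mod 179)
145^2 ≡ 82 (mod 179)
145^89 ≡ 1 (mod 179) ✓
Thus |⟨145⟩| = ord(145) = 89.
Index = |(Z/179Z)^×| / |⟨145⟩| = 178 / 89 = 2.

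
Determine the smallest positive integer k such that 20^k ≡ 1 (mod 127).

Since 20 ∈ (Z/127Z)^×, its order divides φ(127) = 127 − 1 = 126 = 2 · 3^2 · 7.
Divisors of 126: 1, 2, 3, 6, 7, 9, 14, 18, 21, 42, 63, 126.
Test each divisor d:
20^1 ≡ 20 (mod 127)
20^2 ≡ 19 (mod 127)
20^3 ≡ 126 (mod 127)
20^6 ≡ 1 (mod 127) ✓
So ord_127(20) = 6.

6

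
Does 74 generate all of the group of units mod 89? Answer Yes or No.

Yes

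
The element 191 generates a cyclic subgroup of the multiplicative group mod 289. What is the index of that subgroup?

The order of 191 must divide φ(289) = φ(17^2) = 17·(17−1) = 272 = 2^4 · 17.
Divisors of 272: 1, 2, 4, 8, 16, 17, 34, 68, 136, 272.
Check 191^d mod 289 for each divisor in increasing order:
191^1 ≡ 191 (mod 289)
191^2 ≡ 67 (mod 289)
191^4 ≡ 154 (mod 289)
191^8 ≡ 18 (mod 289)
191^16 ≡ 35 (mod 289)
191^17 ≡ 38 (mod 289)
191^34 ≡ 288 (mod 289)
191^68 ≡ 1 (mod 289) ✓
Thus |⟨191⟩| = ord(191) = 68.
The index is φ(289) / ord(191) = 272 / 68 = 4.

4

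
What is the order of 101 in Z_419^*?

Since 101 ∈ (Z/419Z)^×, its order divides φ(419) = 419 − 1 = 418 = 2 · 11 · 19.
Divisors of 418: 1, 2, 11, 19, 22, 38, 209, 418.
Check 101^d mod 419 for each divisor in increasing order:
101^1 ≡ 101 (mod 419)
101^2 ≡ 145 (mod 419)
101^11 ≡ 211 (mod 419)
101^19 ≡ 267 (mod 419)
101^22 ≡ 107 (mod 419)
101^38 ≡ 59 (mod 419)
101^209 ≡ 418 (mod 419)
101^418 ≡ 1 (mod 419) ✓
So ord_419(101) = 418.

418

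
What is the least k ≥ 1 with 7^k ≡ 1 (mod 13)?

12

By Lagrange's theorem, ord_13(7) divides φ(13) = 13 − 1 = 12 = 2^2 · 3.
Divisors of 12: 1, 2, 3, 4, 6, 12.
Test each divisor d:
7^1 ≡ 7
7^2 ≡ 10
7^3 ≡ 5
7^4 ≡ 9
7^6 ≡ 12
7^12 ≡ 1
Therefore the multiplicative order of 7 modulo 13 is 12.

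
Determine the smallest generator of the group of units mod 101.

2

φ(101) = 101 − 1 = 100 = 2^2 · 5^2.
Test candidates g = 2, 3, … against the prime factors q ∈ {2, 5} of φ(101): g is a generator iff g^(100/q) ≢ 1 for every such q.
g = 2: 2^50 ≡ 100; 2^20 ≡ 95 — none is 1, so 2 is a primitive root.
The smallest primitive root modulo 101 is 2.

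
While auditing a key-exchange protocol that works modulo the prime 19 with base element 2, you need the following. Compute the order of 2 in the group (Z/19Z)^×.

18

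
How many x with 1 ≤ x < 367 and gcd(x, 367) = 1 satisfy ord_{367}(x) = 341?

0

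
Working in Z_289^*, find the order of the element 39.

ord(39) | φ(289) = φ(17^2) = 17·(17−1) = 272 = 2^4 · 17.
Divisors of 272: 1, 2, 4, 8, 16, 17, 34, 68, 136, 272.
Evaluate successive powers at the divisors of 272:
39^1 ≡ 39
39^2 ≡ 76
39^4 ≡ 285
39^8 ≡ 16
39^16 ≡ 256
39^17 ≡ 158
39^34 ≡ 110
39^68 ≡ 251
39^136 ≡ 288
39^272 ≡ 1
Therefore the multiplicative order of 39 modulo 289 is 272.

272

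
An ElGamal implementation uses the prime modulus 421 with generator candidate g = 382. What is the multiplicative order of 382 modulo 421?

ord(382) | φ(421) = 421 − 1 = 420 = 2^2 · 3 · 5 · 7.
Divisors of 420: 1, 2, 3, 4, 5, 6, 7, 10, 12, 14, 15, 20, 21, 28, 30, 35, 42, 60, 70, 84, 105, 140, 210, 420.
Check 382^d mod 421 for each divisor in increasing order:
382^1 ≡ 382 (mod 421)
382^2 ≡ 258 (mod 421)
382^3 ≡ 42 (mod 421)
382^4 ≡ 46 (mod 421)
382^5 ≡ 311 (mod 421)
382^6 ≡ 80 (mod 421)
382^7 ≡ 248 (mod 421)
382^10 ≡ 312 (mod 421)
382^12 ≡ 85 (mod 421)
382^14 ≡ 38 (mod 421)
382^15 ≡ 202 (mod 421)
382^20 ≡ 93 (mod 421)
382^21 ≡ 162 (mod 421)
382^28 ≡ 181 (mod 421)
382^30 ≡ 388 (mod 421)
382^35 ≡ 262 (mod 421)
382^42 ≡ 142 (mod 421)
382^60 ≡ 247 (mod 421)
382^70 ≡ 21 (mod 421)
382^84 ≡ 377 (mod 421)
382^105 ≡ 29 (mod 421)
382^140 ≡ 20 (mod 421)
382^210 ≡ 420 (mod 421)
382^420 ≡ 1 (mod 421) ✓
So ord_421(382) = 420.

420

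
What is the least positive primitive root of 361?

φ(361) = φ(19^2) = 19·(19−1) = 342 = 2 · 3^2 · 19.
g is a primitive root iff g^(342/q) ≢ 1 (mod 361) for each prime q ∈ {2, 3, 19}.
g = 2: 2^171 ≡ 360; 2^114 ≡ 292; 2^18 ≡ 58 — none is 1, so 2 is a primitive root.
The smallest primitive root modulo 361 is 2.

2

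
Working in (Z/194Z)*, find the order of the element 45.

ord(45) | φ(194) = φ(2)·φ(97) = 1·96 = 96 = 2^5 · 3.
Divisors of 96: 1, 2, 3, 4, 6, 8, 12, 16, 24, 32, 48, 96.
Compute 45^d (mod 194) for the divisors d until we hit 1:
45^1 ≡ 45
45^2 ≡ 85
45^3 ≡ 139
45^4 ≡ 47
45^6 ≡ 115
45^8 ≡ 75
45^12 ≡ 33
45^16 ≡ 193
45^24 ≡ 119
45^32 ≡ 1
Hence ord(45) = 32.

32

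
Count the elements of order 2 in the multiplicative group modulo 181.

1

φ(181) = 181 − 1 = 180 = 2^2 · 3^2 · 5.
In a cyclic group of order 180, there are φ(d) elements of order d for each divisor d of 180, and zero for non-divisors.
2 | 180, and φ(2) = 2 − 1 = 1.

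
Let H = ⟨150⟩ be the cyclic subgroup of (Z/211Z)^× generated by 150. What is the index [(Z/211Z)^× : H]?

ord(150) | φ(211) = 211 − 1 = 210 = 2 · 3 · 5 · 7.
Divisors of 210: 1, 2, 3, 5, 6, 7, 10, 14, 15, 21, 30, 35, 42, 70, 105, 210.
Evaluate successive powers at the divisors of 210:
150^1 ≡ 150 (mod 211)
150^2 ≡ 134 (mod 211)
150^3 ≡ 55 (mod 211)
150^5 ≡ 196 (mod 211)
150^6 ≡ 71 (mod 211)
150^7 ≡ 100 (mod 211)
150^10 ≡ 14 (mod 211)
150^14 ≡ 83 (mod 211)
150^15 ≡ 1 (mod 211) ✓
Thus |⟨150⟩| = ord(150) = 15.
The index is φ(211) / ord(150) = 210 / 15 = 14.

14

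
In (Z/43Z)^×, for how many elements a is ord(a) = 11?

φ(43) = 43 − 1 = 42 = 2 · 3 · 7.
(Z/43Z)^× is cyclic (|G| = 42); a cyclic group of order m has exactly φ(d) elements of each order d | m, and none otherwise.
Since 11 ∤ 42, the count is 0.

0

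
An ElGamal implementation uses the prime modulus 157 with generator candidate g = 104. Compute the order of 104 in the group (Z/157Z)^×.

The order of 104 must divide φ(157) = 157 − 1 = 156 = 2^2 · 3 · 13.
Divisors of 156: 1, 2, 3, 4, 6, 12, 13, 26, 39, 52, 78, 156.
Evaluate successive powers at the divisors of 156:
104^1 ≡ 104 (mod 157)
104^2 ≡ 140 (mod 157)
104^3 ≡ 116 (mod 157)
104^4 ≡ 132 (mod 157)
104^6 ≡ 111 (mod 157)
104^12 ≡ 75 (mod 157)
104^13 ≡ 107 (mod 157)
104^26 ≡ 145 (mod 157)
104^39 ≡ 129 (mod 157)
104^52 ≡ 144 (mod 157)
104^78 ≡ 156 (mod 157)
104^156 ≡ 1 (mod 157) ✓
Hence ord(104) = 156.

156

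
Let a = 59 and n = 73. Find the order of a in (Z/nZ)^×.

72

ord(59) | φ(73) = 73 − 1 = 72 = 2^3 · 3^2.
Divisors of 72: 1, 2, 3, 4, 6, 8, 9, 12, 18, 24, 36, 72.
Evaluate successive powers at the divisors of 72:
59^1 ≡ 59 (mod 73)
59^2 ≡ 50 (mod 73)
59^3 ≡ 30 (mod 73)
59^4 ≡ 18 (mod 73)
59^6 ≡ 24 (mod 73)
59^8 ≡ 32 (mod 73)
59^9 ≡ 63 (mod 73)
59^12 ≡ 65 (mod 73)
59^18 ≡ 27 (mod 73)
59^24 ≡ 64 (mod 73)
59^36 ≡ 72 (mod 73)
59^72 ≡ 1 (mod 73) ✓
So ord_73(59) = 72.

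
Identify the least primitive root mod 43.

3

φ(43) = 43 − 1 = 42 = 2 · 3 · 7.
g is a primitive root iff g^(42/q) ≢ 1 (mod 43) for each prime q ∈ {2, 3, 7}.
g = 2: 2^21 ≡ 42; 2^14 ≡ 1 — hits 1, so not a primitive root.
g = 3: 3^21 ≡ 42; 3^14 ≡ 36; 3^6 ≡ 41 — none is 1, so 3 is a primitive root.
Hence the least primitive root of 43 is 3.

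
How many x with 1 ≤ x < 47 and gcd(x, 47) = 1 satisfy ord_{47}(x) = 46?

22

φ(47) = 47 − 1 = 46 = 2 · 23.
(Z/47Z)^× is cyclic (|G| = 46); a cyclic group of order m has exactly φ(d) elements of each order d | m, and none otherwise.
46 = 2 · 23 divides 46, and φ(46) = 22.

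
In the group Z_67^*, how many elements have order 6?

2

φ(67) = 67 − 1 = 66 = 2 · 3 · 11.
(Z/67Z)^× is cyclic (|G| = 66); a cyclic group of order m has exactly φ(d) elements of each order d | m, and none otherwise.
6 = 2 · 3 divides 66, and φ(6) = 2.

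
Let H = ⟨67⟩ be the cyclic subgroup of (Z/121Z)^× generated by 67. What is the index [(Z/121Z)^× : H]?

Since 67 ∈ (Z/121Z)^×, its order divides φ(121) = φ(11^2) = 11·(11−1) = 110 = 2 · 5 · 11.
Divisors of 110: 1, 2, 5, 10, 11, 22, 55, 110.
Test each divisor d:
67^1 ≡ 67 (mod 121)
67^2 ≡ 12 (mod 121)
67^5 ≡ 89 (mod 121)
67^10 ≡ 56 (mod 121)
67^11 ≡ 1 (mod 121) ✓
Thus |⟨67⟩| = ord(67) = 11.
The index is φ(121) / ord(67) = 110 / 11 = 10.

10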